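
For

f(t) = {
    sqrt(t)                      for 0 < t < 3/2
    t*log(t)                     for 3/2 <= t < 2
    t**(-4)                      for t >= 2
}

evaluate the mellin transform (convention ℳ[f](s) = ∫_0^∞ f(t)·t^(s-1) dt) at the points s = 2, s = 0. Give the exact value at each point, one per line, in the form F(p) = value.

treat the 3 regions marked off by 3/2, 2 separately and sum
on [0, 3/2) integrate f = sqrt(t) against the kernel
over [3/2, 2), the kernel integral of t*log(t) enters the sum
∫ over [2, ∞) of t**(-4)·t^(s-1) joins the sum

F(2) = -9*log(3)/8 - 7/18 + 9*sqrt(6)/20 + 91*log(2)/24
F(0) = -31/64 + log(8*sqrt(6)/9) + sqrt(6)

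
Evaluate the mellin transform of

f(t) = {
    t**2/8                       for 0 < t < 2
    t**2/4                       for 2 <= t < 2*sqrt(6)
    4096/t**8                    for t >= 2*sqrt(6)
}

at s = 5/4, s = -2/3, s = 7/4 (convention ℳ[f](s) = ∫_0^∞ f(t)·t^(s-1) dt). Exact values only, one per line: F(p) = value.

the common scale on t comes off first: t**2/2 on [0, 1); t**2 on [1, sqrt(6)); 16/t**8 on [sqrt(6), ∞)
invert the power substitution to get t/2 on [0, 1); t on [1, 6); 16/t**4 on [6, ∞)
strip the common scale on t: t on [0, 1/2); 2*t on [1/2, 3); t**(-4) on [3, ∞)
along the cuts 2, 2*sqrt(6), ℳ[f](s) splits into 3 integrals
over [0, 2), the kernel integral of t**2/8 enters the sum
over [2, 2*sqrt(6)), the kernel integral of t**2/4 enters the sum
segment [2*sqrt(6), ∞) carries 4096/t**8; integrate it

F(5/4) = 4*2**(1/4)*(-2187 + 26270*6**(5/8))/28431
F(-2/3) = 2**(1/3)*(-3159 + 6320*6**(2/3))/16848
F(7/4) = 4*2**(3/4)*(-135 + 1622*6**(7/8))/2025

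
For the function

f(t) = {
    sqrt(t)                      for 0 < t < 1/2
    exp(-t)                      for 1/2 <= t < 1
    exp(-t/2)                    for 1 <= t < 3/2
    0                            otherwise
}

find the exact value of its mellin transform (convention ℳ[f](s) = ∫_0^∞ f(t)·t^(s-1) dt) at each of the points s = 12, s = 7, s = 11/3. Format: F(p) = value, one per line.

F(12) = -354434904271143*exp(-3/4)/1024 - 108505112*exp(-1) + sqrt(2)/102400 + 552203144321471*exp(-1/2)/2048
F(7) = -6243201*exp(-3/4)/32 - 1957*exp(-1) + sqrt(2)/1920 + 9800517*exp(-1/2)/64
F(11/3) = -8*2**(2/3)*uppergamma(11/3, 3/4) - uppergamma(11/3, 1) + 3*2**(5/6)/400 + uppergamma(11/3, 1/2) + 8*2**(2/3)*uppergamma(11/3, 1/2)

summing 3 kernel integrals split by 1/2, 1 yields ℳ[f](s)
over [0, 1/2), the kernel integral of sqrt(t) enters the sum
∫ exp(-t)·t^(s-1) over [1/2, 1)
[1, 3/2) adds the kernel integral of exp(-t/2)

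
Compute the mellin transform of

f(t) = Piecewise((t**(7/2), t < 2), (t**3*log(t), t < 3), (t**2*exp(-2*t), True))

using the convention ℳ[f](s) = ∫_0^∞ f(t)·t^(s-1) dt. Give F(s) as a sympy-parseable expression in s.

strip the shared t-power: t**(3/2) on [0, 2); t*log(t) on [2, 3); exp(-2*t) on [3, ∞)
cuts at 2, 3: linearity sums the 3 kernel integrals
∫ t**(7/2)·t^(s-1) over [0, 2)
segment [2, 3) carries t**3*log(t); integrate it
the [3, ∞) slice contributes ∫ t**2*exp(-2*t)·t^(s-1) dt

6**(-s - 2)*(-2*12**(s + 2)*(s + 2)*(2*s + 7)*log(2) - 2*12**(s + 2)*(2*s + 7)*log(2) + 2*12**(s + 2)*(2*s + 7) + 4*12**(s + 2)*sqrt(2)*(2*s + (s + 2)**2 + 5) + 3*18**(s + 2)*(s + 2)*(2*s + 7)*log(3) - 3*18**(s + 2)*(2*s + 7) + 3*18**(s + 2)*(2*s + 7)*log(3) + 3**(s + 2)*(2*s + 7)*(2*s + (s + 2)**2 + 5)*uppergamma(s + 2, 6))/((2*s + 7)*(2*s + (s + 2)**2 + 5))
  Re(s) > -7/2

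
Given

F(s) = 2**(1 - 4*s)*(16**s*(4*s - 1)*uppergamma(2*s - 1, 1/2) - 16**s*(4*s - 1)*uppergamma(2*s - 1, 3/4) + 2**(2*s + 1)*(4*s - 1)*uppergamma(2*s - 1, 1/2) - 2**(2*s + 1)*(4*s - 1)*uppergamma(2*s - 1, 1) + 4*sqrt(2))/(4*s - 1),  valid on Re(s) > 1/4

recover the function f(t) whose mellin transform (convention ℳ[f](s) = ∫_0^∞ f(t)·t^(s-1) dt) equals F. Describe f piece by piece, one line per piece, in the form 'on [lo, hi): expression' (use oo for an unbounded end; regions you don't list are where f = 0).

on [0, 1/16): sqrt(2)/t**(1/4)
on [1/16, 1/4): exp(-2*sqrt(t))/sqrt(t)
on [1/4, 9/16): exp(-sqrt(t))/sqrt(t)

reversing the power substitution: sqrt(2)/sqrt(t) on [0, 1/4); exp(-2*t)/t on [1/4, 1/2); exp(-t)/t on [1/2, 3/4)
remove the shared t-power first: sqrt(2)*sqrt(t) on [0, 1/4); exp(-2*t) on [1/4, 1/2); exp(-t) on [1/2, 3/4)
strip the common scale on t: sqrt(t) on [0, 1/2); exp(-t) on [1/2, 1); exp(-t/2) on [1, 3/2)
f breaks at 1/16, 1/4 into 3 integrals to sum
for t in [0, 1/16): the term is ∫ sqrt(2)/t**(1/4)·t^(s-1)
∫ exp(-2*sqrt(t))/sqrt(t)·t^(s-1) over [1/16, 1/4)
the [1/4, 9/16) slice contributes ∫ exp(-sqrt(t))/sqrt(t)·t^(s-1) dt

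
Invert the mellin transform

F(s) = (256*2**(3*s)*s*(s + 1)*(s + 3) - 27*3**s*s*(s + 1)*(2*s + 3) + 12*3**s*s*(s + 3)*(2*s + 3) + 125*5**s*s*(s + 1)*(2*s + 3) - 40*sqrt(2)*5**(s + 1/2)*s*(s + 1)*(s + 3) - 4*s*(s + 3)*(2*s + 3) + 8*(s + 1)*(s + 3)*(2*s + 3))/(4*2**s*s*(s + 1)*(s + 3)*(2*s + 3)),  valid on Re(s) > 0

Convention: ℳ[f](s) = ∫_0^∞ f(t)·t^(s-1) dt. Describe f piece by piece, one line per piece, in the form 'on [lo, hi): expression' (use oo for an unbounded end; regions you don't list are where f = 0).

linearity at 1/2, 3/2, 5/2 turns ℳ[f](s) into 4 summed integrals
on [0, 1/2): add ∫ 2·t^(s-1) dt
on [1/2, 3/2): add ∫ 2*t·t^(s-1) dt
∫ over [3/2, 5/2) of 2*t**3·t^(s-1) joins the sum
on [5/2, 4) integrate f = 4*t**(3/2) against the kernel

on [0, 1/2): 2
on [1/2, 3/2): 2*t
on [3/2, 5/2): 2*t**3
on [5/2, 4): 4*t**(3/2)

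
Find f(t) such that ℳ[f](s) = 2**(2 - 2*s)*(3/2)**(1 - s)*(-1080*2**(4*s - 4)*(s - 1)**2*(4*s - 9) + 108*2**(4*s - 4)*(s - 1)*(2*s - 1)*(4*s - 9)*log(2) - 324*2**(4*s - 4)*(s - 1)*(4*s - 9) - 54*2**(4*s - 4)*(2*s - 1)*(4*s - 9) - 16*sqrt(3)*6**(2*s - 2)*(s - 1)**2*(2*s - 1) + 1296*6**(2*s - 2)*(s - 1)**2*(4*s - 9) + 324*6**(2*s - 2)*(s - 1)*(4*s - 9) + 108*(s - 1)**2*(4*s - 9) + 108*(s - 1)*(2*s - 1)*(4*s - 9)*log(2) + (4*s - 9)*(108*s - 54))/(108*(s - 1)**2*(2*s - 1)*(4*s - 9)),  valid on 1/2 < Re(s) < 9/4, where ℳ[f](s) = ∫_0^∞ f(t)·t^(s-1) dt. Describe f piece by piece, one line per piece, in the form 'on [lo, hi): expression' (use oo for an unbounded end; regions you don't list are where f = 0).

on [0, 1/6): sqrt(6)/(2*sqrt(t))
on [1/6, 8/3): log(sqrt(6)*sqrt(t)/2)/t
on [8/3, 6): (sqrt(6)*sqrt(t)/2 + 3)/t
on [6, oo): 2*2**(1/4)*3**(3/4)/(9*t**(9/4))

strip the shared t-power: sqrt(6)*sqrt(t)/2 on [0, 1/6); log(sqrt(6)*sqrt(t)/2) on [1/6, 8/3); sqrt(6)*sqrt(t)/2 + 3 on [8/3, 6); …
reversing the common scale on t: sqrt(t) on [0, 1/4); log(sqrt(t)) on [1/4, 4); sqrt(t) + 3 on [4, 9); …
peel off the power substitution: t on [0, 1/2); log(t) on [1/2, 2); t + 3 on [2, 3); …
the 4 pieces separated at 1/6, 8/3, 6 each add one integral
∫ sqrt(6)/(2*sqrt(t))·t^(s-1) over [0, 1/6)
segment 1/6 to 8/3 holds log(sqrt(6)*sqrt(t)/2)/t; add its integral
for t in [8/3, 6): the term is ∫ (sqrt(6)*sqrt(t)/2 + 3)/t·t^(s-1)
piece [6, ∞): integrate 2*2**(1/4)*3**(3/4)/(9*t**(9/4)) against the kernel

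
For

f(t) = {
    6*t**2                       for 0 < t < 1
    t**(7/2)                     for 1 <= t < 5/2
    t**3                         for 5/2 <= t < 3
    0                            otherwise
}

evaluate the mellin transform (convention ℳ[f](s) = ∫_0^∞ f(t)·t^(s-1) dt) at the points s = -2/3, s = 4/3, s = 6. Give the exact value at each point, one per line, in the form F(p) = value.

f breaks at 1, 5/2 into 3 integrals to sum
between 0 and 1 the integrand is 6*t**2·t^(s-1)
over [1, 5/2), the kernel integral of t**(7/2) enters the sum
on [5/2, 3) integrate f = t**3 against the kernel

F(-2/3) = -75*2**(2/3)*5**(1/3)/56 + 141/34 + 75*2**(1/6)*5**(5/6)/68 + 27*3**(1/3)/7
F(4/3) = -1875*2**(2/3)*5**(1/3)/416 + 231/145 + 1875*2**(1/6)*5**(5/6)/464 + 243*3**(1/3)/13
F(6) = 1953125*sqrt(10)/9728 + 154423297/87552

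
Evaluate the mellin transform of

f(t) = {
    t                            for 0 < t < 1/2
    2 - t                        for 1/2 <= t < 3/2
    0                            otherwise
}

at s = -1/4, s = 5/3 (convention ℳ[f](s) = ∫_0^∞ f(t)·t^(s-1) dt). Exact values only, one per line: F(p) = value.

F(-1/4) = 2*2**(1/4)*(14 - 5*3**(3/4))/3
F(5/3) = 3*2**(1/3)*(-22 + 51*3**(2/3))/320

the 2 pieces separated at 1/2 each add one integral
segment 0 to 1/2 holds t; add its integral
for t in [1/2, 3/2): the term is ∫ (2 - t)·t^(s-1)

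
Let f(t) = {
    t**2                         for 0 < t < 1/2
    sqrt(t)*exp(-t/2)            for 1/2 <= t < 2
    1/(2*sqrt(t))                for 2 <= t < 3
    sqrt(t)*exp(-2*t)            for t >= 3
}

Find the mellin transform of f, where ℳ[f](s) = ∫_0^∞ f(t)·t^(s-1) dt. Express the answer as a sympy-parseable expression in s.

peel off the shared t-power: t**(3/2) on [0, 1/2); exp(-t/2) on [1/2, 2); 1/(2*t) on [2, 3); …
split f at 1/2, 2, 3: ℳ[f](s) collects 4 kernel integrals
on [0, 1/2): add ∫ t**2·t^(s-1) dt
between 1/2 and 2 the integrand is sqrt(t)*exp(-t/2)·t^(s-1)
on [2, 3) integrate f = 1/(2*sqrt(t)) against the kernel
for t in [3, ∞): the term is ∫ sqrt(t)*exp(-2*t)·t^(s-1)

12**(1/2 - s)*(-8*2**(2*s)*6**(s + 1/2)*(s + 2)*(2*s - 1)*uppergamma(s + 1/2, 1) - 4*2**(2*s)*6**(s + 1/2)*(s + 2) + 4*24**(s + 1/2)*(s + 2)*(2*s - 1)*uppergamma(s + 1/2, 1/4) + 8*6**(2*s)*(s + 2) + 4*6**(s + 1/2)*(s + 2)*(2*s - 1)*uppergamma(s + 1/2, 6) + sqrt(2)*6**(s + 1/2)*(2*s - 1))/(48*(s + 2)*(2*s - 1))
  Re(s) > -2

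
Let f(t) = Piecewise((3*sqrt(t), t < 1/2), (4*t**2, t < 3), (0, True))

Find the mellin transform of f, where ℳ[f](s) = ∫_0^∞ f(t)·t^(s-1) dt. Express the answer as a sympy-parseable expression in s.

cuts at 1/2: linearity sums the 2 kernel integrals
for t in [0, 1/2): the term is ∫ 3*sqrt(t)·t^(s-1)
∫ 4*t**2·t^(s-1) over [1/2, 3)

(3*2**(1/2 - s)*(s + 2) + 36*3**s*(2*s + 1) - (2*s + 1)/2**s)/((s + 2)*(2*s + 1))
  Re(s) > -1/2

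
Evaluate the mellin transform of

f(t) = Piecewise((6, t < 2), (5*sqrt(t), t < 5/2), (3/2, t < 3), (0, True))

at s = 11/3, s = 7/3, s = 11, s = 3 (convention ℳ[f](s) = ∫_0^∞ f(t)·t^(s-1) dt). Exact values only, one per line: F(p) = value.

F(11/3) = -96*2**(1/6)/5 - 1125*2**(1/3)*5**(2/3)/352 + 144*2**(2/3)/11 + 243*3**(2/3)/22 + 375*2**(5/6)*5**(1/6)/16
F(7/3) = -120*2**(5/6)/17 - 225*2**(2/3)*5**(1/3)/112 + 81*3**(1/3)/14 + 72*2**(1/3)/7 + 375*2**(1/6)*5**(5/6)/68
F(11) = -20480*sqrt(2)/23 + 244140625*sqrt(10)/47104 + 992238441/45056
F(3) = -80*sqrt(2)/7 + 347/16 + 625*sqrt(10)/56

split f at 2, 5/2: ℳ[f](s) collects 3 kernel integrals
for t in [0, 2): the term is ∫ 6·t^(s-1)
[2, 5/2) adds the kernel integral of 5*sqrt(t)
over [5/2, 3), the kernel integral of 3/2 enters the sum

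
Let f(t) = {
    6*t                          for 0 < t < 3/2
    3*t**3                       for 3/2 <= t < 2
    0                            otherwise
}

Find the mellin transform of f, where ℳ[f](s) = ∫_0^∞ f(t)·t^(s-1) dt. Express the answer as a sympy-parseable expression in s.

breakpoints 3/2: one integral from each of the 2 segments
the [0, 3/2) slice contributes ∫ 6*t·t^(s-1) dt
over [3/2, 2), the kernel integral of 3*t**3 enters the sum

3*(64*2**(2*s)*(s + 1) - 27*3**s*(s + 1) + 24*3**s*(s + 3))/(8*2**s*(s + 1)*(s + 3))
  Re(s) > -1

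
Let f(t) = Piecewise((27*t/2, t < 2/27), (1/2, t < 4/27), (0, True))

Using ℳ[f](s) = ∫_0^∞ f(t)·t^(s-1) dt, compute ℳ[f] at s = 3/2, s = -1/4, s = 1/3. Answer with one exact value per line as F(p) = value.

F(3/2) = 2*sqrt(6)/3645 + 8*sqrt(3)/729
F(-1/4) = 6**(3/4)*(10 - 3*2**(3/4))/6
F(1/3) = -2**(1/3)/4 + 2**(2/3)/2

remove the common scale on t first: 9*t/2 on [0, 2/9); 1/2 on [2/9, 4/9)
back out the common scale on t: 3*t on [0, 1/3); 1/2 on [1/3, 2/3)
invert the common scale on t to get t on [0, 1); 1/2 on [1, 2)
integrate the 2 segments split at 2/27, then add the results
for t in [0, 2/27): the term is ∫ 27*t/2·t^(s-1)
piece [2/27, 4/27): integrate 1/2 against the kernel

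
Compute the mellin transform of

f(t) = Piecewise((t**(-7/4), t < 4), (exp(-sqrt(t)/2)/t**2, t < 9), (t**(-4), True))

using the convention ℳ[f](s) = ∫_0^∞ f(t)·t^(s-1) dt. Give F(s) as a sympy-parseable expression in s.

(2**(2*s + 3/2)*(6561*s - 26244)/52488 + 4**s*(s - 4)*(4*s - 7)*uppergamma(2*s - 4, 1)/8 - 4**s*(s - 4)*(4*s - 7)*uppergamma(2*s - 4, 3/2)/8 + 9**s*(56 - 32*s)/52488)/((s - 4)*(4*s - 7))
  7/4 < Re(s) < 4

reversing the shared t-power: t**(-3/4) on [0, 4); exp(-sqrt(t)/2)/t on [4, 9); t**(-3) on [9, ∞)
undo the shared t-power: t**(1/4) on [0, 4); exp(-sqrt(t)/2) on [4, 9); t**(-2) on [9, ∞)
undo the power substitution: sqrt(t) on [0, 2); exp(-t/2) on [2, 3); t**(-4) on [3, ∞)
split f at 4, 9: ℳ[f](s) collects 3 kernel integrals
[0, 4) adds the kernel integral of t**(-7/4)
segment [4, 9) carries exp(-sqrt(t)/2)/t**2; integrate it
for t in [9, ∞): the term is ∫ t**(-4)·t^(s-1)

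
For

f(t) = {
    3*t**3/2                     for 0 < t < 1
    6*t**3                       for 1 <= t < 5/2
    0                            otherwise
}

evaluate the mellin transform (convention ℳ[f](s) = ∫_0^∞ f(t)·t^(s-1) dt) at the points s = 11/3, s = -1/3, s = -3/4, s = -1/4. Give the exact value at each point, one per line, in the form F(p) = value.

breakpoints 1: one integral from each of the 2 segments
for t in [0, 1): the term is ∫ 3*t**3/2·t^(s-1)
∫ over [1, 5/2) of 6*t**3·t^(s-1) joins the sum

F(11/3) = -27/40 + 28125*2**(1/3)*5**(2/3)/256
F(-1/3) = -27/16 + 225*2**(1/3)*5**(2/3)/32
F(-3/4) = -2 + 25*2**(3/4)*5**(1/4)/3
F(-1/4) = -18/11 + 75*2**(1/4)*5**(3/4)/11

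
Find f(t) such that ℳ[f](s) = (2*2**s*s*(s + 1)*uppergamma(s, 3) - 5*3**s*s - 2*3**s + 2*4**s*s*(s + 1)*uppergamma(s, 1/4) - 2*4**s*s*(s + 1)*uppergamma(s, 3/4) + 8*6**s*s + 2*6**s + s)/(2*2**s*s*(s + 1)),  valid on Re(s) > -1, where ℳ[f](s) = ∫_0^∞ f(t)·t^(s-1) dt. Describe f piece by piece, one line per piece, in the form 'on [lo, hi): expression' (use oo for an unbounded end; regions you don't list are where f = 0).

on [0, 1/2): t
on [1/2, 3/2): exp(-t/2)
on [3/2, 3): t + 1
on [3, oo): exp(-t)

slice at 1/2, 3/2, 3, transform all 4 pieces, and sum them
between 0 and 1/2 the integrand is t·t^(s-1)
on [1/2, 3/2): add ∫ exp(-t/2)·t^(s-1) dt
for t in [3/2, 3): the term is ∫ (t + 1)·t^(s-1)
the [3, ∞) slice contributes ∫ exp(-t)·t^(s-1) dt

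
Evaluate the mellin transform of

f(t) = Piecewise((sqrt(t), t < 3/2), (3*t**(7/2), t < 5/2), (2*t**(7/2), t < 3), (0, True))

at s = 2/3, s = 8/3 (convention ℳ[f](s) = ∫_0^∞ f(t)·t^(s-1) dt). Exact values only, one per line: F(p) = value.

F(2/3) = -3303*2**(5/6)*3**(1/6)/2800 + 75*2**(5/6)*5**(1/6)/16 + 972*3**(1/6)/25
F(8/3) = -100683*2**(5/6)*3**(1/6)/44992 + 46875*2**(5/6)*5**(1/6)/2368 + 8748*3**(1/6)/37

f breaks at 3/2, 5/2 into 3 integrals to sum
over [0, 3/2), the kernel integral of sqrt(t) enters the sum
piece [3/2, 5/2): integrate 3*t**(7/2) against the kernel
over [5/2, 3), the kernel integral of 2*t**(7/2) enters the sum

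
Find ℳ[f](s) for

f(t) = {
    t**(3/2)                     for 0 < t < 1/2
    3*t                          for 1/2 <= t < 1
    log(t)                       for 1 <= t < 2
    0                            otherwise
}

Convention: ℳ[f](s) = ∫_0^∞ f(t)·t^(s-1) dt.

split f at 1/2, 1: ℳ[f](s) collects 3 kernel integrals
∫ t**(3/2)·t^(s-1) over [0, 1/2)
on [1/2, 1) integrate f = 3*t against the kernel
segment 1 to 2 holds log(t); add its integral

(-2*2**(2*s)*(s + 1)*(2*s + 3) + 6*2**s*s**2*(2*s + 3) + 2*2**s*(s + 1)*(2*s + 3) + 4**s*s*(s + 1)*(2*s + 3)*log(4) + sqrt(2)*s**2*(s + 1) - 3*s**2*(2*s + 3))/(2*2**s*s**2*(s + 1)*(2*s + 3))
  Re(s) > -3/2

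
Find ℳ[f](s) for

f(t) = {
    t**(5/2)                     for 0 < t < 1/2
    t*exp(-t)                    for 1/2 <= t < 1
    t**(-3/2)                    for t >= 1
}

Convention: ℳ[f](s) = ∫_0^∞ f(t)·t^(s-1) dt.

(4*2**s*(2*s - 3)*(2*s + 5)*uppergamma(s + 1, 1/2) - 4*2**s*(2*s - 3)*(2*s + 5)*uppergamma(s + 1, 1) - 8*2**s*(2*s + 5) + sqrt(2)*(2*s - 3))/(4*2**s*(2*s - 3)*(2*s + 5))
  -5/2 < Re(s) < 3/2

back out the shared t-power: t**(3/2) on [0, 1/2); exp(-t) on [1/2, 1); t**(-5/2) on [1, ∞)
along the cuts 1/2, 1, ℳ[f](s) splits into 3 integrals
∫ t**(5/2)·t^(s-1) over [0, 1/2)
between 1/2 and 1 the integrand is t*exp(-t)·t^(s-1)
on [1, ∞): add ∫ t**(-3/2)·t^(s-1) dt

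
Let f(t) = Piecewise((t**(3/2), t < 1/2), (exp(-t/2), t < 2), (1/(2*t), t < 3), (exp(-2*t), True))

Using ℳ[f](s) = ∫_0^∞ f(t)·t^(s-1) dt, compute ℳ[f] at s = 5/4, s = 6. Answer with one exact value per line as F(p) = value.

breakpoints 1/2, 2, 3: one integral from each of the 4 segments
∫ t**(3/2)·t^(s-1) over [0, 1/2)
∫ over [1/2, 2) of exp(-t/2)·t^(s-1) joins the sum
[2, 3) adds the kernel integral of 1/(2*t)
∫ exp(-2*t)·t^(s-1) over [3, ∞)

F(5/4) = -43*2**(1/4)/22 - 2*2**(1/4)*uppergamma(5/4, 1) + 2**(3/4)*uppergamma(5/4, 6)/4 + 2*2**(1/4)*uppergamma(5/4, 1/4) + 2*3**(1/4)
F(6) = -20864*exp(-1) + sqrt(2)/1920 + 2697*exp(-6)/8 + 211/10 + 157781*exp(-1/4)/16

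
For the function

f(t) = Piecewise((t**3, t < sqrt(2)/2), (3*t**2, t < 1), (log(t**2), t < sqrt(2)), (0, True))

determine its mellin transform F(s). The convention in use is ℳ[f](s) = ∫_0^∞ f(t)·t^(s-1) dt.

the power substitution comes off first: t**(3/2) on [0, 1/2); 3*t on [1/2, 1); log(t) on [1, 2)
the 3 pieces separated at sqrt(2)/2, 1 each add one integral
on [0, sqrt(2)/2) integrate f = t**3 against the kernel
for t in [sqrt(2)/2, 1): the term is ∫ 3*t**2·t^(s-1)
segment [1, sqrt(2)) carries log(t**2); integrate it

(sqrt(2)/2)**s*(12*2**(s/2)*s**2*(s + 3) + 8*2**(s/2)*(s + 2)*(s + 3) + 4*2**s*s*(s + 2)*(s + 3)*log(2) - 8*2**s*(s + 2)*(s + 3) + sqrt(2)*s**2*(s + 2) - 6*s**2*(s + 3))/(4*s**2*(s + 2)*(s + 3))
  Re(s) > -3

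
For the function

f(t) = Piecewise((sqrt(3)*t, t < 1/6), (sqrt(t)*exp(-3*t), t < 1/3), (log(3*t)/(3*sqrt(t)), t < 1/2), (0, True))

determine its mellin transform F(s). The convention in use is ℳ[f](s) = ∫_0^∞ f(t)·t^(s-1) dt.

the shared t-power comes off first: sqrt(3)*sqrt(t) on [0, 1/6); exp(-3*t) on [1/6, 1/3); log(3*t)/(3*t) on [1/3, 1/2)
remove the common scale on t first: sqrt(t) on [0, 1/2); exp(-t) on [1/2, 1); log(t)/t on [1, 3/2)
linearity at 1/6, 1/3 turns ℳ[f](s) into 3 summed integrals
between 0 and 1/6 the integrand is sqrt(3)*t·t^(s-1)
for t in [1/6, 1/3): the term is ∫ sqrt(t)*exp(-3*t)·t^(s-1)
between 1/3 and 1/2 the integrand is log(3*t)/(3*sqrt(t))·t^(s-1)

6**(1/2 - s)*(6*2**(s + 1/2)*(s + 1)*(8*s - (2*s + 1)**2)*uppergamma(s + 1/2, 1/2) - 6*2**(s + 1/2)*(s + 1)*(8*s - (2*s + 1)**2)*uppergamma(s + 1/2, 1) - 24*2**(s + 1/2)*(s + 1) + 3**(s + 1/2)*(s + 1)*(2*s + 1)*(-8*log(3) + 8*log(2)) + 3**(s + 1/2)*(s + 1)*(-16*log(2) + 16*log(3)) + 16*3**(s + 1/2)*(s + 1) + 3*sqrt(2)*(8*s - (2*s + 1)**2))/(36*(s + 1)*(8*s - (2*s + 1)**2))
  Re(s) > -1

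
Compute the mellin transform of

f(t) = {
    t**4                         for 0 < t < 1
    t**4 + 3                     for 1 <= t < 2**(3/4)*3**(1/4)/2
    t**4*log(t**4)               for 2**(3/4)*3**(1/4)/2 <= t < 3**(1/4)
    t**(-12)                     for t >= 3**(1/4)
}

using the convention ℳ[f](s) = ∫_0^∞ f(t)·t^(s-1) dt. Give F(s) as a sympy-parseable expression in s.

(-81*2**(s/4)*s*(s/4 - 3)*(s**2/16 + s/2 + 1)/2 - 162*2**(s/4)*(s/4 - 3)*(s**2/16 + s/2 + 1) - 81*3**(s/4)*s**2*(s/4 - 3)*(s/4 + 1)*log(3)/16 + 81*3**(s/4)*s**2*(s/4 - 3)*(s/4 + 1)*log(2)/16 - 81*3**(s/4)*s*(s/4 - 3)*(s/4 + 1)*log(3)/4 + 81*3**(s/4)*s*(s/4 - 3)*(s/4 + 1)*log(2)/4 + 81*3**(s/4)*s*(s/4 - 3)*(s/4 + 1)/4 + 243*3**(s/4)*s*(s/4 - 3)*(s**2/16 + s/2 + 1)/4 + 162*3**(s/4)*(s/4 - 3)*(s**2/16 + s/2 + 1) + 81*6**(s/4)*s**2*(s/4 - 3)*(s/4 + 1)*log(3)/8 - 81*6**(s/4)*s*(s/4 - 3)*(s/4 + 1)/2 + 81*6**(s/4)*s*(s/4 - 3)*(s/4 + 1)*log(3)/2 - 6**(s/4)*s*(s/4 + 1)*(s**2/16 + s/2 + 1)/2)/(54*2**(s/4)*s*(s/4 - 3)*(s/4 + 1)*(s**2/16 + s/2 + 1))
  -4 < Re(s) < 12

the power substitution comes off first: t**2 on [0, 1); t**2 + 3 on [1, sqrt(6)/2); t**2*log(t**2) on [sqrt(6)/2, sqrt(3)); …
the power substitution comes off first: t on [0, 1); t + 3 on [1, 3/2); t*log(t) on [3/2, 3); …
integrate the 4 segments split at 1, 2**(3/4)*3**(1/4)/2, 3**(1/4), then add the results
∫ over [0, 1) of t**4·t^(s-1) joins the sum
segment 1 to 2**(3/4)*3**(1/4)/2 holds (t**4 + 3); add its integral
the [2**(3/4)*3**(1/4)/2, 3**(1/4)) slice contributes ∫ t**4*log(t**4)·t^(s-1) dt
for t in [3**(1/4), ∞): the term is ∫ t**(-12)·t^(s-1)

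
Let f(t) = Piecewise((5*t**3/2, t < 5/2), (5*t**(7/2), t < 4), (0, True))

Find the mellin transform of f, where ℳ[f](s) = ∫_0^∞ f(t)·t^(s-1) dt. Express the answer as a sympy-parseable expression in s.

linearity at 5/2 turns ℳ[f](s) into 2 summed integrals
∫ 5*t**3/2·t^(s-1) over [0, 5/2)
on [5/2, 4) integrate f = 5*t**(7/2) against the kernel

5*(4*4**(s + 7/2)*(s + 3) + (5/2)**(s + 3)*(2*s + 7) - 4*(5/2)**(s + 7/2)*(s + 3))/(2*(s + 3)*(2*s + 7))
  Re(s) > -3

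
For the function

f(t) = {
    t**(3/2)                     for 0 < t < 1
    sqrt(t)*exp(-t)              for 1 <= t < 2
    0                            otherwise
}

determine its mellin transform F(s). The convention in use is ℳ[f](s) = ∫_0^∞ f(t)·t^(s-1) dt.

((2*s + 3)*uppergamma(s + 1/2, 1) - (2*s + 3)*uppergamma(s + 1/2, 2) + 2)/(2*s + 3)
  Re(s) > -3/2

the shared t-power comes off first: t on [0, 1); exp(-t) on [1, 2)
along the cuts 1, ℳ[f](s) splits into 2 integrals
∫ t**(3/2)·t^(s-1) over [0, 1)
for t in [1, 2): the term is ∫ sqrt(t)*exp(-t)·t^(s-1)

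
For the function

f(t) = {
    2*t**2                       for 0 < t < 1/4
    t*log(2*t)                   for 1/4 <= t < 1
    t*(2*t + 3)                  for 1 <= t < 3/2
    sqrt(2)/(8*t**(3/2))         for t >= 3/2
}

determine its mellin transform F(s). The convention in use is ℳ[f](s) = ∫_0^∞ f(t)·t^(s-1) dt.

(360*2**(2*s)*(3 - 2*s)*(s + 1)**2 + 72*2**(2*s)*(s + 1)*(s + 2)*(2*s - 3)*log(2) - 216*2**(2*s)*(s + 1)*(2*s - 3) - 72*2**(2*s)*(s + 2)*(2*s - 3) - 8*sqrt(3)*6**s*(s + 1)**2*(s + 2) + 648*6**s*(s + 1)**2*(2*s - 3) + 324*6**s*(s + 1)*(2*s - 3) + 9*(s + 1)**2*(2*s - 3) + 18*(s + 1)*(s + 2)*(2*s - 3)*log(2) + 18*(s + 2)*(2*s - 3))/(72*2**(2*s)*(s + 1)**2*(s + 2)*(2*s - 3))
  -2 < Re(s) < 3/2

reversing the shared t-power: 2*t on [0, 1/4); log(2*t) on [1/4, 1); 2*t + 3 on [1, 3/2); …
back out the common scale on t: t on [0, 1/2); log(t) on [1/2, 2); t + 3 on [2, 3); …
treat the 4 regions marked off by 1/4, 1, 3/2 separately and sum
between 0 and 1/4 the integrand is 2*t**2·t^(s-1)
on [1/4, 1): add ∫ t*log(2*t)·t^(s-1) dt
on [1, 3/2): add ∫ t*(2*t + 3)·t^(s-1) dt
over [3/2, ∞), the kernel integral of sqrt(2)/(8*t**(3/2)) enters the sum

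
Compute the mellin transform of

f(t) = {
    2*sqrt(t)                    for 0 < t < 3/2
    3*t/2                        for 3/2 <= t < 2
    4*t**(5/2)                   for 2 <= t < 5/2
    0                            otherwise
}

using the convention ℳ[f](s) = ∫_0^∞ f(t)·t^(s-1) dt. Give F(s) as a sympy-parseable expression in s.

integrate the 3 segments split at 3/2, 2, then add the results
on [0, 3/2) integrate f = 2*sqrt(t) against the kernel
between 3/2 and 2 the integrand is 3*t/2·t^(s-1)
the [2, 5/2) slice contributes ∫ 4*t**(5/2)·t^(s-1) dt

(3*2**(s + 1)*(2*s + 1)*(2*s + 5) - 16*2**(s + 5/2)*(s + 1)*(2*s + 1) + 8*(3/2)**(s + 1/2)*(s + 1)*(2*s + 5) - 3*(3/2)**(s + 1)*(2*s + 1)*(2*s + 5) + 16*(5/2)**(s + 5/2)*(s + 1)*(2*s + 1))/(2*(s + 1)*(2*s + 1)*(2*s + 5))
  Re(s) > -1/2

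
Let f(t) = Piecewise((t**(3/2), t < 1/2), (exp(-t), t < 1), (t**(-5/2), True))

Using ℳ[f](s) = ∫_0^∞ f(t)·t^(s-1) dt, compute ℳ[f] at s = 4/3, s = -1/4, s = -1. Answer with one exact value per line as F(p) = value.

treat the 3 regions marked off by 1/2, 1 separately and sum
the [0, 1/2) slice contributes ∫ t**(3/2)·t^(s-1) dt
on [1/2, 1): add ∫ exp(-t)·t^(s-1) dt
for t in [1, ∞): the term is ∫ t**(-5/2)·t^(s-1)

F(4/3) = -uppergamma(4/3, 1) + 3*2**(1/6)/68 + uppergamma(4/3, 1/2) + 6/7
F(-1/4) = -uppergamma(-1/4, 1) + 2**(3/4)/5 + 4/11 + uppergamma(-1/4, 1/2)
F(-1) = -expint(2, 1) + 2/7 + 2*expint(2, 1/2) + sqrt(2)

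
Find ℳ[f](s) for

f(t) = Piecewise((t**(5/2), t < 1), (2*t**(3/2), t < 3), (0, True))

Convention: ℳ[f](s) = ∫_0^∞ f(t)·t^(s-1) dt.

undo the shared t-power: t**(3/2) on [0, 1); 2*sqrt(t) on [1, 3)
breakpoints 1: one integral from each of the 2 segments
on [0, 1): add ∫ t**(5/2)·t^(s-1) dt
piece [1, 3): integrate 2*t**(3/2) against the kernel

2*(2*3**(s + 3/2)*(2*s + 5) - 2*s - 7)/((2*s + 3)*(2*s + 5))
  Re(s) > -5/2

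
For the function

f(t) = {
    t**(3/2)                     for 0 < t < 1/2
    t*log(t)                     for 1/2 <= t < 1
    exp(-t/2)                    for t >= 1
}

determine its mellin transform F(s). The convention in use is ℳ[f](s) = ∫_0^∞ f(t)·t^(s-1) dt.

(2*2**(2*s)*(2*s + 3)*(s**2 + 2*s + 1)*uppergamma(s, 1/2) - 2*2**s*(2*s + 3) + s*(2*s + 3)*log(2) + 2*s + (2*s + 3)*log(2) + sqrt(2)*(s**2 + 2*s + 1) + 3)/(2*2**s*(2*s + 3)*(s**2 + 2*s + 1))
  Re(s) > -3/2

linearity at 1/2, 1 turns ℳ[f](s) into 3 summed integrals
the [0, 1/2) slice contributes ∫ t**(3/2)·t^(s-1) dt
∫ over [1/2, 1) of t*log(t)·t^(s-1) joins the sum
piece [1, ∞): integrate exp(-t/2) against the kernel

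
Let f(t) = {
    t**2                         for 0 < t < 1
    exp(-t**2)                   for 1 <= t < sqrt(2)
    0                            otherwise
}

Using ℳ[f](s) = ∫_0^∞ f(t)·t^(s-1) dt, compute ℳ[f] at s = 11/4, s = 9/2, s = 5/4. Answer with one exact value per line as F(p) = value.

F(11/4) = -uppergamma(11/8, 2)/2 + 4/19 + uppergamma(11/8, 1)/2
F(9/2) = -uppergamma(9/4, 2)/2 + 2/13 + uppergamma(9/4, 1)/2
F(5/4) = -uppergamma(5/8, 2)/2 + uppergamma(5/8, 1)/2 + 4/13

invert the power substitution to get t on [0, 1); exp(-t) on [1, 2)
breakpoints 1: one integral from each of the 2 segments
on [0, 1) integrate f = t**2 against the kernel
piece [1, sqrt(2)): integrate exp(-t**2) against the kernel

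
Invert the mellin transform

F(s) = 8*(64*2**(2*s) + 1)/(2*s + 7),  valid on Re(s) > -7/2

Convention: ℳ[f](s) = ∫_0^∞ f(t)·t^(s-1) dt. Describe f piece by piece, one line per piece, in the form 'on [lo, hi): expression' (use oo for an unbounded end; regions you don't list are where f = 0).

on [0, 1): 6*t**(7/2)
on [1, 4): 2*t**(7/2)

cuts at 1: linearity sums the 2 kernel integrals
segment [0, 1) carries 6*t**(7/2); integrate it
on [1, 4): add ∫ 2*t**(7/2)·t^(s-1) dt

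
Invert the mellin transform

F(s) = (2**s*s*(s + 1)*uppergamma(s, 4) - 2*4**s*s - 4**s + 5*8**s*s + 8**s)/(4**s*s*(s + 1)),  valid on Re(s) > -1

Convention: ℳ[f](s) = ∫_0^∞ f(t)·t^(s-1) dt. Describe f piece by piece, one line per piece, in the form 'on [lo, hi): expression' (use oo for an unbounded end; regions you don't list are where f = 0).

along the cuts 1, 2, ℳ[f](s) splits into 3 integrals
on [0, 1): add ∫ t·t^(s-1) dt
on [1, 2) integrate f = (2*t + 1) against the kernel
segment [2, ∞) carries exp(-2*t); integrate it

on [0, 1): t
on [1, 2): 2*t + 1
on [2, oo): exp(-2*t)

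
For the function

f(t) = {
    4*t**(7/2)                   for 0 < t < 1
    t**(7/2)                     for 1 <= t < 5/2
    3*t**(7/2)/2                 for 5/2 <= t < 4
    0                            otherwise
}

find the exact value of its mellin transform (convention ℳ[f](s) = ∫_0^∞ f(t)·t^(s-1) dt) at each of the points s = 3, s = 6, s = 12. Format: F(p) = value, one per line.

F(3) = 24582/13 - 15625*sqrt(10)/1664
F(6) = 1572870/19 - 1953125*sqrt(10)/19456
F(12) = 6442450950/31 - 30517578125*sqrt(10)/2031616

treat the 3 regions marked off by 1, 5/2 separately and sum
on [0, 1): add ∫ 4*t**(7/2)·t^(s-1) dt
∫ t**(7/2)·t^(s-1) over [1, 5/2)
segment [5/2, 4) carries 3*t**(7/2)/2; integrate it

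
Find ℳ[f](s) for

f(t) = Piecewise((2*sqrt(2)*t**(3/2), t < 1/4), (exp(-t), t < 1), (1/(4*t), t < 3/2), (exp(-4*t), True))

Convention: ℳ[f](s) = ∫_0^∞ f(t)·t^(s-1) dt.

(24**s*(s - 1)*(2*s + 3)*uppergamma(s, 1/4) - 24**s*(s - 1)*(2*s + 3)*uppergamma(s, 1) - 24**s*(2*s + 3)/4 + 36**s*(2*s + 3)/6 + 6**s*(s - 1)*(2*s + 3)*uppergamma(s, 6) + sqrt(2)*6**s*(s - 1)/2)/(24**s*(s - 1)*(2*s + 3))
  Re(s) > -3/2

peel off the common scale on t: t**(3/2) on [0, 1/2); exp(-t/2) on [1/2, 2); 1/(2*t) on [2, 3); …
treat the 4 regions marked off by 1/4, 1, 3/2 separately and sum
over [0, 1/4), the kernel integral of 2*sqrt(2)*t**(3/2) enters the sum
piece [1/4, 1): integrate exp(-t) against the kernel
piece [1, 3/2): integrate 1/(4*t) against the kernel
on [3/2, ∞): add ∫ exp(-4*t)·t^(s-1) dt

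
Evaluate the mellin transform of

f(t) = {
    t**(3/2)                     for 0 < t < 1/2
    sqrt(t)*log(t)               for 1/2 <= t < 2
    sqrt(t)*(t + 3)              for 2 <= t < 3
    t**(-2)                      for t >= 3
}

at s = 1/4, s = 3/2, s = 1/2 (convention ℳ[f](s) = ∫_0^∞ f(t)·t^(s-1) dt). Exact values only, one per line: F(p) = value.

F(1/4) = 2**(1/4)*(-436*sqrt(2) + 2*2**(3/4)*3**(1/4) + 65 + log(2**(42 + 84*sqrt(2))) + 180*6**(3/4))/63
F(3/2) = 2*sqrt(3)/3 + 17*log(2)/8 + 207/16
F(1/2) = 2*sqrt(3)/27 + 5*log(2)/2 + 33/8

remove the shared t-power first: t on [0, 1/2); log(t) on [1/2, 2); t + 3 on [2, 3); …
split f at 1/2, 2, 3: ℳ[f](s) collects 4 kernel integrals
on [0, 1/2): add ∫ t**(3/2)·t^(s-1) dt
the [1/2, 2) slice contributes ∫ sqrt(t)*log(t)·t^(s-1) dt
∫ sqrt(t)*(t + 3)·t^(s-1) over [2, 3)
the [3, ∞) slice contributes ∫ t**(-2)·t^(s-1) dt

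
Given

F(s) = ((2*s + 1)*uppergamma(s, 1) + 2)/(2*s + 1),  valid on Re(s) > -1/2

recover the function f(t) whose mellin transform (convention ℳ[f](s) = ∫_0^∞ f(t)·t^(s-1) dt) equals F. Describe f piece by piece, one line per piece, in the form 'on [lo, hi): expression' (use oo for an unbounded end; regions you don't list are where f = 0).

the 2 pieces separated at 1 each add one integral
segment [0, 1) carries sqrt(t); integrate it
on [1, ∞): add ∫ exp(-t)·t^(s-1) dt

on [0, 1): sqrt(t)
on [1, oo): exp(-t)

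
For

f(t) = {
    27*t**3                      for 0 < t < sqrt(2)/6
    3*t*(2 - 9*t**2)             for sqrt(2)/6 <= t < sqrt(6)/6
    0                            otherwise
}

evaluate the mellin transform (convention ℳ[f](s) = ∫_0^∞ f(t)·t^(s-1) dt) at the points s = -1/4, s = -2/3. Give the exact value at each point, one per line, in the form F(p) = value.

F(-1/4) = 2**(5/8)*3**(1/4)*(-38 + 35*3**(3/8))/33
F(-2/3) = -39*2**(5/6)*3**(2/3)/14 + 75*6**(5/6)/28

remove the common scale on t first: t**3 on [0, sqrt(2)/2); t*(2 - t**2) on [sqrt(2)/2, sqrt(6)/2)
strip the power substitution: t**(3/2) on [0, 1/2); sqrt(t)*(2 - t) on [1/2, 3/2)
reversing the shared t-power: t on [0, 1/2); 2 - t on [1/2, 3/2)
linearity at sqrt(2)/6 turns ℳ[f](s) into 2 summed integrals
∫ 27*t**3·t^(s-1) over [0, sqrt(2)/6)
on [sqrt(2)/6, sqrt(6)/6) integrate f = 3*t*(2 - 9*t**2) against the kernel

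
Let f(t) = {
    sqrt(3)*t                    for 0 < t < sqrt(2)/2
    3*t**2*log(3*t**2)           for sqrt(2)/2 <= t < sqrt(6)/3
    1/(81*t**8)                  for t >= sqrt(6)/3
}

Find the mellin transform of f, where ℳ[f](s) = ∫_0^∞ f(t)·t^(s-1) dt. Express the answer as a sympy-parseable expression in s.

(sqrt(6)/6)**s*(32*2**s*s*(s - 8)*(s + 1)*log(2) - 64*2**s*(s - 8)*(s + 1) + 64*2**s*(s - 8)*(s + 1)*log(2) - 2**s*(s + 1)*(s**2 + 4*s + 4) + 3**(s/2)*s*(s - 8)*(s + 1)*(-24*log(3) + 24*log(2)) + 3**(s/2)*(s - 8)*(s + 1)*(-48*log(3) + 48*log(2)) + 48*3**(s/2)*(s - 8)*(s + 1) + 8*3**(s/2)*sqrt(6)*(s - 8)*(s**2 + 4*s + 4))/(16*(s - 8)*(s + 1)*(s**2 + 4*s + 4))
  -1 < Re(s) < 8

strip the power substitution: sqrt(3)*sqrt(t) on [0, 1/2); 3*t*log(3*t) on [1/2, 2/3); 1/(81*t**4) on [2/3, ∞)
the common scale on t comes off first: sqrt(t) on [0, 3/2); t*log(t) on [3/2, 2); t**(-4) on [2, ∞)
slice at sqrt(2)/2, sqrt(6)/3, transform all 3 pieces, and sum them
on [0, sqrt(2)/2): add ∫ sqrt(3)*t·t^(s-1) dt
∫ 3*t**2*log(3*t**2)·t^(s-1) over [sqrt(2)/2, sqrt(6)/3)
on [sqrt(6)/3, ∞) integrate f = 1/(81*t**8) against the kernel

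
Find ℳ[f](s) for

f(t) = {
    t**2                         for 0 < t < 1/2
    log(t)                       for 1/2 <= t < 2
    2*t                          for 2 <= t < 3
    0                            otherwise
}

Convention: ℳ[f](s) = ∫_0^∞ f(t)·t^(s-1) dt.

breakpoints 1/2, 2: one integral from each of the 3 segments
the [0, 1/2) slice contributes ∫ t**2·t^(s-1) dt
the [1/2, 2) slice contributes ∫ log(t)·t^(s-1) dt
over [2, 3), the kernel integral of 2*t enters the sum

(-16*2**(2*s)*s**2*(s + 2) + 4*2**(2*s)*s*(s + 1)*(s + 2)*log(2) - 4*2**(2*s)*(s + 1)*(s + 2) + 24*6**s*s**2*(s + 2) + s**2*(s + 1) + 4*s*(s + 1)*(s + 2)*log(2) + 4*(s + 1)*(s + 2))/(4*2**s*s**2*(s + 1)*(s + 2))
  Re(s) > -2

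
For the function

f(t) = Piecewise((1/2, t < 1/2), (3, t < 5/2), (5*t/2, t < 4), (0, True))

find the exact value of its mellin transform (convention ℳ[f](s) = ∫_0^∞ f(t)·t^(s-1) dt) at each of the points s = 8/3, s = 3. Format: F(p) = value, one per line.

slice at 1/2, 5/2, transform all 3 pieces, and sum them
on [0, 1/2) integrate f = 1/2 against the kernel
for t in [1/2, 5/2): the term is ∫ 3·t^(s-1)
segment [5/2, 4) carries 5*t/2; integrate it

F(8/3) = 15*2**(1/3)*(8181 - 170*5**(2/3))/1408
F(3) = 58025/384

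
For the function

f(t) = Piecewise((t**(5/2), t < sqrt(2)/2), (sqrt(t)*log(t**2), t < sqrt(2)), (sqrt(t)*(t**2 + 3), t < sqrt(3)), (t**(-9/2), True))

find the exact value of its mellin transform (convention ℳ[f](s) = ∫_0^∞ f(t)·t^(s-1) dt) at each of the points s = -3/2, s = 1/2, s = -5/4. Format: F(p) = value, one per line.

F(-3/2) = sqrt(2)*(-486*log(2) + sqrt(2) + 648)/324
F(1/2) = sqrt(2)*(-330 + sqrt(2) + 108*log(2) + 144*sqrt(6))/72
F(-5/4) = -4*2**(3/8)*log(2)/3 - 8*3**(5/8)/15 - 26*2**(5/8)/45 - 2*2**(5/8)*log(2)/3 + 4*3**(1/8)/621 + 178*2**(3/8)/45

the shared t-power comes off first: t**2 on [0, sqrt(2)/2); log(t**2) on [sqrt(2)/2, sqrt(2)); t**2 + 3 on [sqrt(2), sqrt(3)); …
back out the power substitution: t on [0, 1/2); log(t) on [1/2, 2); t + 3 on [2, 3); …
summing 4 kernel integrals split by sqrt(2)/2, sqrt(2), sqrt(3) yields ℳ[f](s)
∫ over [0, sqrt(2)/2) of t**(5/2)·t^(s-1) joins the sum
segment [sqrt(2)/2, sqrt(2)) carries sqrt(t)*log(t**2); integrate it
on [sqrt(2), sqrt(3)) integrate f = sqrt(t)*(t**2 + 3) against the kernel
∫ over [sqrt(3), ∞) of t**(-9/2)·t^(s-1) joins the sum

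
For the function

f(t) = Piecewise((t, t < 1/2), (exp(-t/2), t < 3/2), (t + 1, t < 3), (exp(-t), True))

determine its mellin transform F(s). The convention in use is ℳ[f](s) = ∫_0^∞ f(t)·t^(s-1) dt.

slice at 1/2, 3/2, 3, transform all 4 pieces, and sum them
over [0, 1/2), the kernel integral of t enters the sum
over [1/2, 3/2), the kernel integral of exp(-t/2) enters the sum
piece [3/2, 3): integrate (t + 1) against the kernel
between 3 and ∞ the integrand is exp(-t)·t^(s-1)

(2*2**s*s*(s + 1)*uppergamma(s, 3) - 5*3**s*s - 2*3**s + 2*4**s*s*(s + 1)*uppergamma(s, 1/4) - 2*4**s*s*(s + 1)*uppergamma(s, 3/4) + 8*6**s*s + 2*6**s + s)/(2*2**s*s*(s + 1))
  Re(s) > -1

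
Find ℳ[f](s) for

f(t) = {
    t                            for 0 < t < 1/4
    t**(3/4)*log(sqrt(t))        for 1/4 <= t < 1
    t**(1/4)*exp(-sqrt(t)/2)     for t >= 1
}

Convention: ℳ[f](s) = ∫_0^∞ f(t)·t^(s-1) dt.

strip the power substitution: t**2 on [0, 1/2); t**(3/2)*log(t) on [1/2, 1); sqrt(t)*exp(-t/2) on [1, ∞)
strip the shared t-power: t**(3/2) on [0, 1/2); t*log(t) on [1/2, 1); exp(-t/2) on [1, ∞)
f breaks at 1/4, 1 into 3 integrals to sum
∫ t·t^(s-1) over [0, 1/4)
for t in [1/4, 1): the term is ∫ t**(3/4)*log(sqrt(t))·t^(s-1)
∫ over [1, ∞) of t**(1/4)*exp(-sqrt(t)/2)·t^(s-1) joins the sum

2**(-2*s - 5/2)*(2**(2*s + 11/2)*(-s - 1) + 2**(4*s + 4)*(s + 1)*(16*s + (4*s + 1)**2 + 8)*uppergamma(2*s + 1/2, 1/2) + 16*s + 8*(s + 1)*(4*s + 1)*log(2) + 16*(s + 1)*log(2) + sqrt(2)*(16*s + (4*s + 1)**2 + 8) + 16)/((s + 1)*(16*s + (4*s + 1)**2 + 8))
  Re(s) > -1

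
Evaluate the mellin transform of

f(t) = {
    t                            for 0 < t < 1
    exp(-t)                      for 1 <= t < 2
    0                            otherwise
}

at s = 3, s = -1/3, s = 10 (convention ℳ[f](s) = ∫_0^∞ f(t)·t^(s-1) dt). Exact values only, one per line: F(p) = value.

breakpoints 1: one integral from each of the 2 segments
for t in [0, 1): the term is ∫ t·t^(s-1)
[1, 2) adds the kernel integral of exp(-t)

F(3) = -10*exp(-2) + 1/4 + 5*exp(-1)
F(-1/3) = -uppergamma(-1/3, 2) + uppergamma(-1/3, 1) + 3/2
F(10) = -2681216*exp(-2) + 1/11 + 986410*exp(-1)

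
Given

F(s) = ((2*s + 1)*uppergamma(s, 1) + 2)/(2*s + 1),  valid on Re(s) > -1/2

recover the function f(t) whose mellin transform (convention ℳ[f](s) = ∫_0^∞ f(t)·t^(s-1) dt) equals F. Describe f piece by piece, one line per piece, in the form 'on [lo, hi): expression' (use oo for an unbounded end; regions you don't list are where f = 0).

on [0, 1): sqrt(t)
on [1, oo): exp(-t)

slice at 1, transform all 2 pieces, and sum them
∫ over [0, 1) of sqrt(t)·t^(s-1) joins the sum
for t in [1, ∞): the term is ∫ exp(-t)·t^(s-1)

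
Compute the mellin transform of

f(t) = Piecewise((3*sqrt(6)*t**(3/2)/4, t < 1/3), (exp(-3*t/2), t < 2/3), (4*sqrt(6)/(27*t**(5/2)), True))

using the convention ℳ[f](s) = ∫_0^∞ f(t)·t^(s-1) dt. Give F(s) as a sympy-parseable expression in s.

back out the common scale on t: sqrt(2)*t**(3/2)/4 on [0, 1); exp(-t/2) on [1, 2); 4*sqrt(2)/t**(5/2) on [2, ∞)
back out the common scale on t: t**(3/2) on [0, 1/2); exp(-t) on [1/2, 1); t**(-5/2) on [1, ∞)
treat the 3 regions marked off by 1/3, 2/3 separately and sum
piece [0, 1/3): integrate 3*sqrt(6)*t**(3/2)/4 against the kernel
∫ over [1/3, 2/3) of exp(-3*t/2)·t^(s-1) joins the sum
on [2/3, ∞) integrate f = 4*sqrt(6)/(27*t**(5/2)) against the kernel

(2*2**s*(2*s - 5)*(2*s + 3)*uppergamma(s, 1/2) - 2*2**s*(2*s - 5)*(2*s + 3)*uppergamma(s, 1) - 4*2**s*(2*s + 3) + sqrt(2)*(2*s - 5))/(2*3**s*(2*s - 5)*(2*s + 3))
  -3/2 < Re(s) < 5/2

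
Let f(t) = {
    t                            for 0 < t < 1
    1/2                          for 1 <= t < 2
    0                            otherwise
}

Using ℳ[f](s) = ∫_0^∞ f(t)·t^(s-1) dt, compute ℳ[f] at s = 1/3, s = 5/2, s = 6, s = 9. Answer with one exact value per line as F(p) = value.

F(1/3) = -3/4 + 3*2**(1/3)/2
F(5/2) = 3/35 + 4*sqrt(2)/5
F(6) = 151/28
F(9) = 1282/45

treat the 2 regions marked off by 1 separately and sum
between 0 and 1 the integrand is t·t^(s-1)
over [1, 2), the kernel integral of 1/2 enters the sum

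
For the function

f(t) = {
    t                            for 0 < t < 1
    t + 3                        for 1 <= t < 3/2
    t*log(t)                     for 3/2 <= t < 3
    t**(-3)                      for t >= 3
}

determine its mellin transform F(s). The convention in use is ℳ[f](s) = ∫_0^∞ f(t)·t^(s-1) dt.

(-162*2**s*s*(s - 3)*(s**2 + 2*s + 1) - 162*2**s*(s - 3)*(s**2 + 2*s + 1) - 81*3**s*s**2*(s - 3)*(s + 1)*log(3) + 81*3**s*s**2*(s - 3)*(s + 1)*log(2) - 81*3**s*s*(s - 3)*(s + 1)*log(3) + 81*3**s*s*(s - 3)*(s + 1)*log(2) + 81*3**s*s*(s - 3)*(s + 1) + 243*3**s*s*(s - 3)*(s**2 + 2*s + 1) + 162*3**s*(s - 3)*(s**2 + 2*s + 1) + 162*6**s*s**2*(s - 3)*(s + 1)*log(3) - 162*6**s*s*(s - 3)*(s + 1) + 162*6**s*s*(s - 3)*(s + 1)*log(3) - 2*6**s*s*(s + 1)*(s**2 + 2*s + 1))/(54*2**s*s*(s - 3)*(s + 1)*(s**2 + 2*s + 1))
  -1 < Re(s) < 3

along the cuts 1, 3/2, 3, ℳ[f](s) splits into 4 integrals
on [0, 1): add ∫ t·t^(s-1) dt
∫ over [1, 3/2) of (t + 3)·t^(s-1) joins the sum
on [3/2, 3) integrate f = t*log(t) against the kernel
between 3 and ∞ the integrand is t**(-3)·t^(s-1)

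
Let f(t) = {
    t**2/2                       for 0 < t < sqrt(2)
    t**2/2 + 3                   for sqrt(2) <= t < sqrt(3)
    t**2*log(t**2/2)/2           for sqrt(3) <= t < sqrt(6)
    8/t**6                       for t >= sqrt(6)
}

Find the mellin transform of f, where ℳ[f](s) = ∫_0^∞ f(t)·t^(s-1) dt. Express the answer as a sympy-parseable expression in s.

back out the power substitution: t/2 on [0, 2); t/2 + 3 on [2, 3); t*log(t/2)/2 on [3, 6); …
remove the common scale on t first: t on [0, 1); t + 3 on [1, 3/2); t*log(t) on [3/2, 3); …
the 4 pieces separated at sqrt(2), sqrt(3), sqrt(6) each add one integral
between 0 and sqrt(2) the integrand is t**2/2·t^(s-1)
on [sqrt(2), sqrt(3)): add ∫ (t**2/2 + 3)·t^(s-1) dt
segment [sqrt(3), sqrt(6)) carries t**2*log(t**2/2)/2; integrate it
segment [sqrt(6), ∞) carries 8/t**6; integrate it

(-81*2**(s/2)*s*(s/2 - 3)*(s**2/4 + s + 1) - 162*2**(s/2)*(s/2 - 3)*(s**2/4 + s + 1) - 81*3**(s/2)*s**2*(s/2 - 3)*(s/2 + 1)*log(3)/4 + 81*3**(s/2)*s**2*(s/2 - 3)*(s/2 + 1)*log(2)/4 - 81*3**(s/2)*s*(s/2 - 3)*(s/2 + 1)*log(3)/2 + 81*3**(s/2)*s*(s/2 - 3)*(s/2 + 1)*log(2)/2 + 81*3**(s/2)*s*(s/2 - 3)*(s/2 + 1)/2 + 243*3**(s/2)*s*(s/2 - 3)*(s**2/4 + s + 1)/2 + 162*3**(s/2)*(s/2 - 3)*(s**2/4 + s + 1) + 81*6**(s/2)*s**2*(s/2 - 3)*(s/2 + 1)*log(3)/2 - 81*6**(s/2)*s*(s/2 - 3)*(s/2 + 1) + 81*6**(s/2)*s*(s/2 - 3)*(s/2 + 1)*log(3) - 6**(s/2)*s*(s/2 + 1)*(s**2/4 + s + 1))/(54*s*(s/2 - 3)*(s/2 + 1)*(s**2/4 + s + 1))
  -2 < Re(s) < 6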